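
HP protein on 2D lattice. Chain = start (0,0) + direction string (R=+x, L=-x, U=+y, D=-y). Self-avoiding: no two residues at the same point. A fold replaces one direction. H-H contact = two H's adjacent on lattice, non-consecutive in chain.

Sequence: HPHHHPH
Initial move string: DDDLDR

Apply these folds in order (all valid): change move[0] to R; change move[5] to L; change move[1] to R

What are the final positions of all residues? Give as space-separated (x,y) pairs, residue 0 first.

Answer: (0,0) (1,0) (2,0) (2,-1) (1,-1) (1,-2) (0,-2)

Derivation:
Initial moves: DDDLDR
Fold: move[0]->R => RDDLDR (positions: [(0, 0), (1, 0), (1, -1), (1, -2), (0, -2), (0, -3), (1, -3)])
Fold: move[5]->L => RDDLDL (positions: [(0, 0), (1, 0), (1, -1), (1, -2), (0, -2), (0, -3), (-1, -3)])
Fold: move[1]->R => RRDLDL (positions: [(0, 0), (1, 0), (2, 0), (2, -1), (1, -1), (1, -2), (0, -2)])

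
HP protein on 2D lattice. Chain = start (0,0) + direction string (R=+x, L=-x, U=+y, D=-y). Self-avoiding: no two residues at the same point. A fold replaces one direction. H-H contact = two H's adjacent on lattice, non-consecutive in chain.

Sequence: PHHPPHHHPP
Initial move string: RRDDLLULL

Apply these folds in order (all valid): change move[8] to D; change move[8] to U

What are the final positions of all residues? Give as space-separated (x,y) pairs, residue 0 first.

Initial moves: RRDDLLULL
Fold: move[8]->D => RRDDLLULD (positions: [(0, 0), (1, 0), (2, 0), (2, -1), (2, -2), (1, -2), (0, -2), (0, -1), (-1, -1), (-1, -2)])
Fold: move[8]->U => RRDDLLULU (positions: [(0, 0), (1, 0), (2, 0), (2, -1), (2, -2), (1, -2), (0, -2), (0, -1), (-1, -1), (-1, 0)])

Answer: (0,0) (1,0) (2,0) (2,-1) (2,-2) (1,-2) (0,-2) (0,-1) (-1,-1) (-1,0)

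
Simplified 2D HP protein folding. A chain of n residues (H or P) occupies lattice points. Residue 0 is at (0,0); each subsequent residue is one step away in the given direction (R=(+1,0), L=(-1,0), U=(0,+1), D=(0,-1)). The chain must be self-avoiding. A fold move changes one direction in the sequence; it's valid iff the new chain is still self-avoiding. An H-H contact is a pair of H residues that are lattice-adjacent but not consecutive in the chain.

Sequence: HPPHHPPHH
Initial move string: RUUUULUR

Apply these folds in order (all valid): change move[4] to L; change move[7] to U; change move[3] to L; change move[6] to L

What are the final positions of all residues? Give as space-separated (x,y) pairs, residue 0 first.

Answer: (0,0) (1,0) (1,1) (1,2) (0,2) (-1,2) (-2,2) (-3,2) (-3,3)

Derivation:
Initial moves: RUUUULUR
Fold: move[4]->L => RUUULLUR (positions: [(0, 0), (1, 0), (1, 1), (1, 2), (1, 3), (0, 3), (-1, 3), (-1, 4), (0, 4)])
Fold: move[7]->U => RUUULLUU (positions: [(0, 0), (1, 0), (1, 1), (1, 2), (1, 3), (0, 3), (-1, 3), (-1, 4), (-1, 5)])
Fold: move[3]->L => RUULLLUU (positions: [(0, 0), (1, 0), (1, 1), (1, 2), (0, 2), (-1, 2), (-2, 2), (-2, 3), (-2, 4)])
Fold: move[6]->L => RUULLLLU (positions: [(0, 0), (1, 0), (1, 1), (1, 2), (0, 2), (-1, 2), (-2, 2), (-3, 2), (-3, 3)])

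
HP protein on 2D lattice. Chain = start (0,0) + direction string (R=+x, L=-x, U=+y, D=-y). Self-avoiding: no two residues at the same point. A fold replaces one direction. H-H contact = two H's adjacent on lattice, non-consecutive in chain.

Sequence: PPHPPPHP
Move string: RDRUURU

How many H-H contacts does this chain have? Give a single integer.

Answer: 0

Derivation:
Positions: [(0, 0), (1, 0), (1, -1), (2, -1), (2, 0), (2, 1), (3, 1), (3, 2)]
No H-H contacts found.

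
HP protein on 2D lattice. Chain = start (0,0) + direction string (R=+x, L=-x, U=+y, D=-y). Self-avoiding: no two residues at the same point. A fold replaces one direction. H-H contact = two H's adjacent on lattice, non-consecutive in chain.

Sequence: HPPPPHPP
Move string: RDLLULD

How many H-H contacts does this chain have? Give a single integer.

Positions: [(0, 0), (1, 0), (1, -1), (0, -1), (-1, -1), (-1, 0), (-2, 0), (-2, -1)]
H-H contact: residue 0 @(0,0) - residue 5 @(-1, 0)

Answer: 1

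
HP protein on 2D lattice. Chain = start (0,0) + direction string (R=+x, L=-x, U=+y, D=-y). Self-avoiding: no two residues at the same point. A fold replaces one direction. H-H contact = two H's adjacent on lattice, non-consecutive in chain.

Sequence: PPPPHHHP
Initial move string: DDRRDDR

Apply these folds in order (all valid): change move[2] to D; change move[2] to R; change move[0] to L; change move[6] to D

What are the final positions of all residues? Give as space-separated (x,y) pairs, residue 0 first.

Initial moves: DDRRDDR
Fold: move[2]->D => DDDRDDR (positions: [(0, 0), (0, -1), (0, -2), (0, -3), (1, -3), (1, -4), (1, -5), (2, -5)])
Fold: move[2]->R => DDRRDDR (positions: [(0, 0), (0, -1), (0, -2), (1, -2), (2, -2), (2, -3), (2, -4), (3, -4)])
Fold: move[0]->L => LDRRDDR (positions: [(0, 0), (-1, 0), (-1, -1), (0, -1), (1, -1), (1, -2), (1, -3), (2, -3)])
Fold: move[6]->D => LDRRDDD (positions: [(0, 0), (-1, 0), (-1, -1), (0, -1), (1, -1), (1, -2), (1, -3), (1, -4)])

Answer: (0,0) (-1,0) (-1,-1) (0,-1) (1,-1) (1,-2) (1,-3) (1,-4)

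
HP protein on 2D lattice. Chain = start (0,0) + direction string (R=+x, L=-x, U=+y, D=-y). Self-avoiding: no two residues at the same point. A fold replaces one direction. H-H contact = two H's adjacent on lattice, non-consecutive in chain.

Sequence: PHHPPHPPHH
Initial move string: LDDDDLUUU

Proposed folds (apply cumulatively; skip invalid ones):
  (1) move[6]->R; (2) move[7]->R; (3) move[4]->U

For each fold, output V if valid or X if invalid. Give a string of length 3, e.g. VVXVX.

Answer: XXX

Derivation:
Initial: LDDDDLUUU -> [(0, 0), (-1, 0), (-1, -1), (-1, -2), (-1, -3), (-1, -4), (-2, -4), (-2, -3), (-2, -2), (-2, -1)]
Fold 1: move[6]->R => LDDDDLRUU INVALID (collision), skipped
Fold 2: move[7]->R => LDDDDLURU INVALID (collision), skipped
Fold 3: move[4]->U => LDDDULUUU INVALID (collision), skipped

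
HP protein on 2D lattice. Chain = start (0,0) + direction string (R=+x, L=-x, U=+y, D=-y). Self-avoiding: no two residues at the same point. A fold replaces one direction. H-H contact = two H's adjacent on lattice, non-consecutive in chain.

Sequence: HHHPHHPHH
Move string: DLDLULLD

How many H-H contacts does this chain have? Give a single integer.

Positions: [(0, 0), (0, -1), (-1, -1), (-1, -2), (-2, -2), (-2, -1), (-3, -1), (-4, -1), (-4, -2)]
H-H contact: residue 2 @(-1,-1) - residue 5 @(-2, -1)

Answer: 1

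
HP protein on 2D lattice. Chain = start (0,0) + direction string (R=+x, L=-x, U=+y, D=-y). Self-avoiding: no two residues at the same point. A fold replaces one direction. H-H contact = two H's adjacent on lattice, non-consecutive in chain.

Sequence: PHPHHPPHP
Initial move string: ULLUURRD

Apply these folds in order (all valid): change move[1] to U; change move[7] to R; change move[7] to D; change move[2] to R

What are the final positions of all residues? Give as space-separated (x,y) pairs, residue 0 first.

Answer: (0,0) (0,1) (0,2) (1,2) (1,3) (1,4) (2,4) (3,4) (3,3)

Derivation:
Initial moves: ULLUURRD
Fold: move[1]->U => UULUURRD (positions: [(0, 0), (0, 1), (0, 2), (-1, 2), (-1, 3), (-1, 4), (0, 4), (1, 4), (1, 3)])
Fold: move[7]->R => UULUURRR (positions: [(0, 0), (0, 1), (0, 2), (-1, 2), (-1, 3), (-1, 4), (0, 4), (1, 4), (2, 4)])
Fold: move[7]->D => UULUURRD (positions: [(0, 0), (0, 1), (0, 2), (-1, 2), (-1, 3), (-1, 4), (0, 4), (1, 4), (1, 3)])
Fold: move[2]->R => UURUURRD (positions: [(0, 0), (0, 1), (0, 2), (1, 2), (1, 3), (1, 4), (2, 4), (3, 4), (3, 3)])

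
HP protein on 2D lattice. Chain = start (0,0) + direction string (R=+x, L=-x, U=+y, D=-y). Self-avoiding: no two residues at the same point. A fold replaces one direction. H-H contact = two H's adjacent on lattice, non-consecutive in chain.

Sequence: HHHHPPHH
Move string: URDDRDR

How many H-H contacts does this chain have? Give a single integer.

Answer: 1

Derivation:
Positions: [(0, 0), (0, 1), (1, 1), (1, 0), (1, -1), (2, -1), (2, -2), (3, -2)]
H-H contact: residue 0 @(0,0) - residue 3 @(1, 0)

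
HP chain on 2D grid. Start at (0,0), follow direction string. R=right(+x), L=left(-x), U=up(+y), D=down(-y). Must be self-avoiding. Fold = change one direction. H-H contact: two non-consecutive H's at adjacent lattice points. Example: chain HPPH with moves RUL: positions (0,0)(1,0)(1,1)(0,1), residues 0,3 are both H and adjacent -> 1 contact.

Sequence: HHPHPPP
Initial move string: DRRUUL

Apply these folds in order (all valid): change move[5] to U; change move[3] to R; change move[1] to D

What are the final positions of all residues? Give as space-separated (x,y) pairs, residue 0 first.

Answer: (0,0) (0,-1) (0,-2) (1,-2) (2,-2) (2,-1) (2,0)

Derivation:
Initial moves: DRRUUL
Fold: move[5]->U => DRRUUU (positions: [(0, 0), (0, -1), (1, -1), (2, -1), (2, 0), (2, 1), (2, 2)])
Fold: move[3]->R => DRRRUU (positions: [(0, 0), (0, -1), (1, -1), (2, -1), (3, -1), (3, 0), (3, 1)])
Fold: move[1]->D => DDRRUU (positions: [(0, 0), (0, -1), (0, -2), (1, -2), (2, -2), (2, -1), (2, 0)])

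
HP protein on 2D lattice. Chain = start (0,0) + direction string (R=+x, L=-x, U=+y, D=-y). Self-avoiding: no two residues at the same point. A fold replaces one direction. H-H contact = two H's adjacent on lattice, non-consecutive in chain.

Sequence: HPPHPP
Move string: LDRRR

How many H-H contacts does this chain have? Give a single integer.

Positions: [(0, 0), (-1, 0), (-1, -1), (0, -1), (1, -1), (2, -1)]
H-H contact: residue 0 @(0,0) - residue 3 @(0, -1)

Answer: 1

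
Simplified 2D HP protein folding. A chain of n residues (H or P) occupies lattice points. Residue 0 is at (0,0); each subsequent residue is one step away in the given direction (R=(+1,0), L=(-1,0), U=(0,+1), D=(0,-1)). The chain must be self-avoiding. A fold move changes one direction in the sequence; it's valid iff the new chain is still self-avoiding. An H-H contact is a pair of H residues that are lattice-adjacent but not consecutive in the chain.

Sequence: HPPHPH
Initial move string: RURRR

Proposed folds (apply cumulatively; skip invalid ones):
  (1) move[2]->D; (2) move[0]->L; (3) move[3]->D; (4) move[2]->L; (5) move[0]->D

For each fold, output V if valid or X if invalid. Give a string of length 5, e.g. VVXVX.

Initial: RURRR -> [(0, 0), (1, 0), (1, 1), (2, 1), (3, 1), (4, 1)]
Fold 1: move[2]->D => RUDRR INVALID (collision), skipped
Fold 2: move[0]->L => LURRR VALID
Fold 3: move[3]->D => LURDR INVALID (collision), skipped
Fold 4: move[2]->L => LULRR INVALID (collision), skipped
Fold 5: move[0]->D => DURRR INVALID (collision), skipped

Answer: XVXXX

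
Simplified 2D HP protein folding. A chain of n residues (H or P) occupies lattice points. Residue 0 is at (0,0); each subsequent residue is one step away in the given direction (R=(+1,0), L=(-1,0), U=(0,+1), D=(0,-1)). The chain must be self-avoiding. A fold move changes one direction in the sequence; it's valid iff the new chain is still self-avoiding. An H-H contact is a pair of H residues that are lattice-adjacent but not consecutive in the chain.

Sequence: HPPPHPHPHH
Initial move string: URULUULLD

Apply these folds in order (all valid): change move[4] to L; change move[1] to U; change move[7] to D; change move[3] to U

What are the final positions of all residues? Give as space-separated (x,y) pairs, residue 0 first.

Answer: (0,0) (0,1) (0,2) (0,3) (0,4) (-1,4) (-1,5) (-2,5) (-2,4) (-2,3)

Derivation:
Initial moves: URULUULLD
Fold: move[4]->L => URULLULLD (positions: [(0, 0), (0, 1), (1, 1), (1, 2), (0, 2), (-1, 2), (-1, 3), (-2, 3), (-3, 3), (-3, 2)])
Fold: move[1]->U => UUULLULLD (positions: [(0, 0), (0, 1), (0, 2), (0, 3), (-1, 3), (-2, 3), (-2, 4), (-3, 4), (-4, 4), (-4, 3)])
Fold: move[7]->D => UUULLULDD (positions: [(0, 0), (0, 1), (0, 2), (0, 3), (-1, 3), (-2, 3), (-2, 4), (-3, 4), (-3, 3), (-3, 2)])
Fold: move[3]->U => UUUULULDD (positions: [(0, 0), (0, 1), (0, 2), (0, 3), (0, 4), (-1, 4), (-1, 5), (-2, 5), (-2, 4), (-2, 3)])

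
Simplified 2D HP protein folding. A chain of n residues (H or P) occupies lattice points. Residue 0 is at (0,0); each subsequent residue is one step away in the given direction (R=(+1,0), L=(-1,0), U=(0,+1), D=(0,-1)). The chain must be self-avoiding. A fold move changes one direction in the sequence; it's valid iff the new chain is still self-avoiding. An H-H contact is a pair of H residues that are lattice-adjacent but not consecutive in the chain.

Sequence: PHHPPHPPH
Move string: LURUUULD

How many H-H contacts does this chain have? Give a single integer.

Answer: 1

Derivation:
Positions: [(0, 0), (-1, 0), (-1, 1), (0, 1), (0, 2), (0, 3), (0, 4), (-1, 4), (-1, 3)]
H-H contact: residue 5 @(0,3) - residue 8 @(-1, 3)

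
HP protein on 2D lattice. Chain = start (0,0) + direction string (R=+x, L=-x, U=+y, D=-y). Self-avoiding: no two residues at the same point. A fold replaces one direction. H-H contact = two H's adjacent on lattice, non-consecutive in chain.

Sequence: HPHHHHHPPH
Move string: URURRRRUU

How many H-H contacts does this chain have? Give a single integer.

Positions: [(0, 0), (0, 1), (1, 1), (1, 2), (2, 2), (3, 2), (4, 2), (5, 2), (5, 3), (5, 4)]
No H-H contacts found.

Answer: 0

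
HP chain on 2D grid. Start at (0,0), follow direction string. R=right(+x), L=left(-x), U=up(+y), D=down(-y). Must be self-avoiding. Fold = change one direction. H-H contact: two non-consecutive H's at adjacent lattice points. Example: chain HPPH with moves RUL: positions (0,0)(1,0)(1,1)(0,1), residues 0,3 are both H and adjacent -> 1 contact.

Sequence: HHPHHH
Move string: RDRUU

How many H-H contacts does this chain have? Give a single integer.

Positions: [(0, 0), (1, 0), (1, -1), (2, -1), (2, 0), (2, 1)]
H-H contact: residue 1 @(1,0) - residue 4 @(2, 0)

Answer: 1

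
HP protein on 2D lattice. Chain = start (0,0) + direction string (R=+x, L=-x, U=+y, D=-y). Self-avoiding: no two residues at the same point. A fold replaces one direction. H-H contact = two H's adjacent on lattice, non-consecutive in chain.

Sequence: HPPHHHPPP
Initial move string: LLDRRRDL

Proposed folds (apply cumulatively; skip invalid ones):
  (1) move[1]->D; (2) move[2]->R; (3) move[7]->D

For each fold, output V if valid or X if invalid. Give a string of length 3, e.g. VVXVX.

Answer: VVV

Derivation:
Initial: LLDRRRDL -> [(0, 0), (-1, 0), (-2, 0), (-2, -1), (-1, -1), (0, -1), (1, -1), (1, -2), (0, -2)]
Fold 1: move[1]->D => LDDRRRDL VALID
Fold 2: move[2]->R => LDRRRRDL VALID
Fold 3: move[7]->D => LDRRRRDD VALID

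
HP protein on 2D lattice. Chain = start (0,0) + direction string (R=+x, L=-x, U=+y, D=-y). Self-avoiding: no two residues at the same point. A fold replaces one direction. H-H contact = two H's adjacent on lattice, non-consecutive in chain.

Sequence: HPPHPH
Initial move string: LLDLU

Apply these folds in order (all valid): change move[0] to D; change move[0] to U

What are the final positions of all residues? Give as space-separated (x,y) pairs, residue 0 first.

Initial moves: LLDLU
Fold: move[0]->D => DLDLU (positions: [(0, 0), (0, -1), (-1, -1), (-1, -2), (-2, -2), (-2, -1)])
Fold: move[0]->U => ULDLU (positions: [(0, 0), (0, 1), (-1, 1), (-1, 0), (-2, 0), (-2, 1)])

Answer: (0,0) (0,1) (-1,1) (-1,0) (-2,0) (-2,1)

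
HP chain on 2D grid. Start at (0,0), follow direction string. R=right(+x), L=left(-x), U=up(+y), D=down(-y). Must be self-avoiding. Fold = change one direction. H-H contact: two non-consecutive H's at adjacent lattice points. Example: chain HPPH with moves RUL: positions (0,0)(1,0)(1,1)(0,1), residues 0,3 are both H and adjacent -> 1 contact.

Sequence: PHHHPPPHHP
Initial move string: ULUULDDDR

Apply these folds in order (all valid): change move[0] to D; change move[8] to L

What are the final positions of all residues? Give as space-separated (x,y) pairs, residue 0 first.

Initial moves: ULUULDDDR
Fold: move[0]->D => DLUULDDDR (positions: [(0, 0), (0, -1), (-1, -1), (-1, 0), (-1, 1), (-2, 1), (-2, 0), (-2, -1), (-2, -2), (-1, -2)])
Fold: move[8]->L => DLUULDDDL (positions: [(0, 0), (0, -1), (-1, -1), (-1, 0), (-1, 1), (-2, 1), (-2, 0), (-2, -1), (-2, -2), (-3, -2)])

Answer: (0,0) (0,-1) (-1,-1) (-1,0) (-1,1) (-2,1) (-2,0) (-2,-1) (-2,-2) (-3,-2)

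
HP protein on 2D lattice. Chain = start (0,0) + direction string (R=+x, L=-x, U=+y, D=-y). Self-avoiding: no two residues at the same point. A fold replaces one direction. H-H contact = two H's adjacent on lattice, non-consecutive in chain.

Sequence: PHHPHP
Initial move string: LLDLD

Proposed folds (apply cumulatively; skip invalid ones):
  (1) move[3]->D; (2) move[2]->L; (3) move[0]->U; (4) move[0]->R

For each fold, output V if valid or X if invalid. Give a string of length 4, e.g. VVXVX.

Answer: VVVX

Derivation:
Initial: LLDLD -> [(0, 0), (-1, 0), (-2, 0), (-2, -1), (-3, -1), (-3, -2)]
Fold 1: move[3]->D => LLDDD VALID
Fold 2: move[2]->L => LLLDD VALID
Fold 3: move[0]->U => ULLDD VALID
Fold 4: move[0]->R => RLLDD INVALID (collision), skipped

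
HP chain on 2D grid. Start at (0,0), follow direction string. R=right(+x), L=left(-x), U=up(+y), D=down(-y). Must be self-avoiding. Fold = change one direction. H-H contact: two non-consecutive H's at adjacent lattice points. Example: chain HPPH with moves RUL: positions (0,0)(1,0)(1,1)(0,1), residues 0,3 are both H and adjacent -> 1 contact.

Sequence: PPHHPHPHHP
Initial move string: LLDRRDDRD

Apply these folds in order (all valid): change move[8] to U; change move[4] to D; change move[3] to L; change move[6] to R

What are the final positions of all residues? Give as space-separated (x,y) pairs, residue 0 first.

Answer: (0,0) (-1,0) (-2,0) (-2,-1) (-3,-1) (-3,-2) (-3,-3) (-2,-3) (-1,-3) (-1,-2)

Derivation:
Initial moves: LLDRRDDRD
Fold: move[8]->U => LLDRRDDRU (positions: [(0, 0), (-1, 0), (-2, 0), (-2, -1), (-1, -1), (0, -1), (0, -2), (0, -3), (1, -3), (1, -2)])
Fold: move[4]->D => LLDRDDDRU (positions: [(0, 0), (-1, 0), (-2, 0), (-2, -1), (-1, -1), (-1, -2), (-1, -3), (-1, -4), (0, -4), (0, -3)])
Fold: move[3]->L => LLDLDDDRU (positions: [(0, 0), (-1, 0), (-2, 0), (-2, -1), (-3, -1), (-3, -2), (-3, -3), (-3, -4), (-2, -4), (-2, -3)])
Fold: move[6]->R => LLDLDDRRU (positions: [(0, 0), (-1, 0), (-2, 0), (-2, -1), (-3, -1), (-3, -2), (-3, -3), (-2, -3), (-1, -3), (-1, -2)])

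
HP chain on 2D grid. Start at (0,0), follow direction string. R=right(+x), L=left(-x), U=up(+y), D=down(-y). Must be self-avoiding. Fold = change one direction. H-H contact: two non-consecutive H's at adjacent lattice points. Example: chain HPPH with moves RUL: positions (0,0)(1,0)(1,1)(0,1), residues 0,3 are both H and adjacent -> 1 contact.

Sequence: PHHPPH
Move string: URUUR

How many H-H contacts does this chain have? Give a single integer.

Answer: 0

Derivation:
Positions: [(0, 0), (0, 1), (1, 1), (1, 2), (1, 3), (2, 3)]
No H-H contacts found.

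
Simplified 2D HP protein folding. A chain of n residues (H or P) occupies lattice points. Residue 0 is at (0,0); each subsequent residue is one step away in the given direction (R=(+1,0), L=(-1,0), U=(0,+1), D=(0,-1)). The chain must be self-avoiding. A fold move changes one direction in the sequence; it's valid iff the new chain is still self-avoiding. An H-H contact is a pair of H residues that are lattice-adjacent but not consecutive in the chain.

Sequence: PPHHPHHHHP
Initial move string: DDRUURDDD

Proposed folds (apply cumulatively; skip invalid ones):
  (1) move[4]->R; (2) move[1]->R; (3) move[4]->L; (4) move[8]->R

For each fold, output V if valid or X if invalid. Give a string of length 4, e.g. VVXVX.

Initial: DDRUURDDD -> [(0, 0), (0, -1), (0, -2), (1, -2), (1, -1), (1, 0), (2, 0), (2, -1), (2, -2), (2, -3)]
Fold 1: move[4]->R => DDRURRDDD VALID
Fold 2: move[1]->R => DRRURRDDD VALID
Fold 3: move[4]->L => DRRULRDDD INVALID (collision), skipped
Fold 4: move[8]->R => DRRURRDDR VALID

Answer: VVXV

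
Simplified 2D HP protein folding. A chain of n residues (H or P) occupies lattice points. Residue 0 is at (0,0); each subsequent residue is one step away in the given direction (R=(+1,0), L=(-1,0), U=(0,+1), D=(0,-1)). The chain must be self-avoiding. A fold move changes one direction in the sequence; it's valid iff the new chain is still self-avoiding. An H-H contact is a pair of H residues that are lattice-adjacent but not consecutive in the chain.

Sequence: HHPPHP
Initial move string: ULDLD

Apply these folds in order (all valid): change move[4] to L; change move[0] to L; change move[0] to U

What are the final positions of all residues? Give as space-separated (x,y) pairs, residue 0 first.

Answer: (0,0) (0,1) (-1,1) (-1,0) (-2,0) (-3,0)

Derivation:
Initial moves: ULDLD
Fold: move[4]->L => ULDLL (positions: [(0, 0), (0, 1), (-1, 1), (-1, 0), (-2, 0), (-3, 0)])
Fold: move[0]->L => LLDLL (positions: [(0, 0), (-1, 0), (-2, 0), (-2, -1), (-3, -1), (-4, -1)])
Fold: move[0]->U => ULDLL (positions: [(0, 0), (0, 1), (-1, 1), (-1, 0), (-2, 0), (-3, 0)])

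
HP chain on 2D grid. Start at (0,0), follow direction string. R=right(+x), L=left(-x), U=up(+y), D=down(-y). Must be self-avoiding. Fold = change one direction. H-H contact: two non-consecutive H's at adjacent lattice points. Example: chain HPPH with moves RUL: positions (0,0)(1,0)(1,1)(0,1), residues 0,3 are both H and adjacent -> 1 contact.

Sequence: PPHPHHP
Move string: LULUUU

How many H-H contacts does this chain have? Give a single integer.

Answer: 0

Derivation:
Positions: [(0, 0), (-1, 0), (-1, 1), (-2, 1), (-2, 2), (-2, 3), (-2, 4)]
No H-H contacts found.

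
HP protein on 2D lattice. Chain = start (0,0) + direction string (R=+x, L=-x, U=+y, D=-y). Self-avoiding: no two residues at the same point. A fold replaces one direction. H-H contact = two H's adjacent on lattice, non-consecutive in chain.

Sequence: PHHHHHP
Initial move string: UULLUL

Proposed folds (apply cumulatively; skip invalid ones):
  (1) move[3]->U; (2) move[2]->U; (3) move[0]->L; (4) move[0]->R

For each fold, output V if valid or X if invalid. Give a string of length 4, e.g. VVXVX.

Initial: UULLUL -> [(0, 0), (0, 1), (0, 2), (-1, 2), (-2, 2), (-2, 3), (-3, 3)]
Fold 1: move[3]->U => UULUUL VALID
Fold 2: move[2]->U => UUUUUL VALID
Fold 3: move[0]->L => LUUUUL VALID
Fold 4: move[0]->R => RUUUUL VALID

Answer: VVVV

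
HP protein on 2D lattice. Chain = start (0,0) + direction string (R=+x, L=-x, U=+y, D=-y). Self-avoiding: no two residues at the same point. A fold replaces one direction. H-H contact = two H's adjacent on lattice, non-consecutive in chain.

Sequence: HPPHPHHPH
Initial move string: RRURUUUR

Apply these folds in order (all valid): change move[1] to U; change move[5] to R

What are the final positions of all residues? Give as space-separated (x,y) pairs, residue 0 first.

Initial moves: RRURUUUR
Fold: move[1]->U => RUURUUUR (positions: [(0, 0), (1, 0), (1, 1), (1, 2), (2, 2), (2, 3), (2, 4), (2, 5), (3, 5)])
Fold: move[5]->R => RUURURUR (positions: [(0, 0), (1, 0), (1, 1), (1, 2), (2, 2), (2, 3), (3, 3), (3, 4), (4, 4)])

Answer: (0,0) (1,0) (1,1) (1,2) (2,2) (2,3) (3,3) (3,4) (4,4)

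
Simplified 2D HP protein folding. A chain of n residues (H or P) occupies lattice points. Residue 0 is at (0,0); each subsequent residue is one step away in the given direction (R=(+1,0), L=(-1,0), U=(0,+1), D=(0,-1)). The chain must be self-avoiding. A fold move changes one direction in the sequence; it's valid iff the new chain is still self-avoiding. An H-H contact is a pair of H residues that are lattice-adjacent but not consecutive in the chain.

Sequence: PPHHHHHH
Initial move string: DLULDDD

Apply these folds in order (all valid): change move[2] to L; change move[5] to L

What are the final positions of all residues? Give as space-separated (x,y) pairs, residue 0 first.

Answer: (0,0) (0,-1) (-1,-1) (-2,-1) (-3,-1) (-3,-2) (-4,-2) (-4,-3)

Derivation:
Initial moves: DLULDDD
Fold: move[2]->L => DLLLDDD (positions: [(0, 0), (0, -1), (-1, -1), (-2, -1), (-3, -1), (-3, -2), (-3, -3), (-3, -4)])
Fold: move[5]->L => DLLLDLD (positions: [(0, 0), (0, -1), (-1, -1), (-2, -1), (-3, -1), (-3, -2), (-4, -2), (-4, -3)])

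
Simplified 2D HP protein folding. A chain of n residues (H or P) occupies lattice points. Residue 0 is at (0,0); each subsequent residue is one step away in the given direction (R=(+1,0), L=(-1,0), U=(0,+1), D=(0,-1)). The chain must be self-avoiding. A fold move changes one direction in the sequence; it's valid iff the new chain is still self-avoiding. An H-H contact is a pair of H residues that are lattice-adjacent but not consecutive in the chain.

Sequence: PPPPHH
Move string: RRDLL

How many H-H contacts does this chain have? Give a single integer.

Answer: 0

Derivation:
Positions: [(0, 0), (1, 0), (2, 0), (2, -1), (1, -1), (0, -1)]
No H-H contacts found.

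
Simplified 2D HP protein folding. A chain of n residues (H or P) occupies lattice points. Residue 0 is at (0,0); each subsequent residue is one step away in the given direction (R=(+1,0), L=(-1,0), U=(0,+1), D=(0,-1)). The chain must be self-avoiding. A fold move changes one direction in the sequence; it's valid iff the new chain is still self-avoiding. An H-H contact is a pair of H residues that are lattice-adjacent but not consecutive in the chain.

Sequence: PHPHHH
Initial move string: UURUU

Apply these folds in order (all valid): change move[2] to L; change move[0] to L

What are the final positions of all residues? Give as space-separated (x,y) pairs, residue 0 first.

Initial moves: UURUU
Fold: move[2]->L => UULUU (positions: [(0, 0), (0, 1), (0, 2), (-1, 2), (-1, 3), (-1, 4)])
Fold: move[0]->L => LULUU (positions: [(0, 0), (-1, 0), (-1, 1), (-2, 1), (-2, 2), (-2, 3)])

Answer: (0,0) (-1,0) (-1,1) (-2,1) (-2,2) (-2,3)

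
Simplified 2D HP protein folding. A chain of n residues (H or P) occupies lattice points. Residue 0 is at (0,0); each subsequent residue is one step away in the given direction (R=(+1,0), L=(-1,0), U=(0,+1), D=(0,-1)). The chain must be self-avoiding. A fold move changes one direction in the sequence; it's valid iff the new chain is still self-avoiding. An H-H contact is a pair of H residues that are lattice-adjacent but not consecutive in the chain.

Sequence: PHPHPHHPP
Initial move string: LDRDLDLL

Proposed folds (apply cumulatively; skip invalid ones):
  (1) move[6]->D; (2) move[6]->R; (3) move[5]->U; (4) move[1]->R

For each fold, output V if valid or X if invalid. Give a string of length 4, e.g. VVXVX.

Initial: LDRDLDLL -> [(0, 0), (-1, 0), (-1, -1), (0, -1), (0, -2), (-1, -2), (-1, -3), (-2, -3), (-3, -3)]
Fold 1: move[6]->D => LDRDLDDL VALID
Fold 2: move[6]->R => LDRDLDRL INVALID (collision), skipped
Fold 3: move[5]->U => LDRDLUDL INVALID (collision), skipped
Fold 4: move[1]->R => LRRDLDDL INVALID (collision), skipped

Answer: VXXX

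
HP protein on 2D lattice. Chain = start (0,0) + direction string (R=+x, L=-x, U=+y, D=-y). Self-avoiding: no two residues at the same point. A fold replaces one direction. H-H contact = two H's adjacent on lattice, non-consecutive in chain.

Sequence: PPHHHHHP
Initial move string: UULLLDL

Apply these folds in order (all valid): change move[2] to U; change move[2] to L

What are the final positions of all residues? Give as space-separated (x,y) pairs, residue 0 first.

Answer: (0,0) (0,1) (0,2) (-1,2) (-2,2) (-3,2) (-3,1) (-4,1)

Derivation:
Initial moves: UULLLDL
Fold: move[2]->U => UUULLDL (positions: [(0, 0), (0, 1), (0, 2), (0, 3), (-1, 3), (-2, 3), (-2, 2), (-3, 2)])
Fold: move[2]->L => UULLLDL (positions: [(0, 0), (0, 1), (0, 2), (-1, 2), (-2, 2), (-3, 2), (-3, 1), (-4, 1)])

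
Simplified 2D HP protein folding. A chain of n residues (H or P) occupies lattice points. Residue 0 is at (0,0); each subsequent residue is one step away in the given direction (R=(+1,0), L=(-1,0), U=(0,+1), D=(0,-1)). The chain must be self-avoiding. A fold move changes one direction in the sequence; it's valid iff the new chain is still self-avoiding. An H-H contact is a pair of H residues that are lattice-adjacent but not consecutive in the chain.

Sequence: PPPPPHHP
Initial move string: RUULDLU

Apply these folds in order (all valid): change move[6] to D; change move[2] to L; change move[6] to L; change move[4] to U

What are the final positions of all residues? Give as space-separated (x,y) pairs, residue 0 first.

Initial moves: RUULDLU
Fold: move[6]->D => RUULDLD (positions: [(0, 0), (1, 0), (1, 1), (1, 2), (0, 2), (0, 1), (-1, 1), (-1, 0)])
Fold: move[2]->L => RULLDLD (positions: [(0, 0), (1, 0), (1, 1), (0, 1), (-1, 1), (-1, 0), (-2, 0), (-2, -1)])
Fold: move[6]->L => RULLDLL (positions: [(0, 0), (1, 0), (1, 1), (0, 1), (-1, 1), (-1, 0), (-2, 0), (-3, 0)])
Fold: move[4]->U => RULLULL (positions: [(0, 0), (1, 0), (1, 1), (0, 1), (-1, 1), (-1, 2), (-2, 2), (-3, 2)])

Answer: (0,0) (1,0) (1,1) (0,1) (-1,1) (-1,2) (-2,2) (-3,2)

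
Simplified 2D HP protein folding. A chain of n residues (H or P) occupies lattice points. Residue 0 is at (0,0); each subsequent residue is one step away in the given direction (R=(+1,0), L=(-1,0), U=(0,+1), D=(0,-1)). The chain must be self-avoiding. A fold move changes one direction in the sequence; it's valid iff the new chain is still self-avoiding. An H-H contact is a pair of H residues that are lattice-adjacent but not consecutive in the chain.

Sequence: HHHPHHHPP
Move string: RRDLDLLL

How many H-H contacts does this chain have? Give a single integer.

Positions: [(0, 0), (1, 0), (2, 0), (2, -1), (1, -1), (1, -2), (0, -2), (-1, -2), (-2, -2)]
H-H contact: residue 1 @(1,0) - residue 4 @(1, -1)

Answer: 1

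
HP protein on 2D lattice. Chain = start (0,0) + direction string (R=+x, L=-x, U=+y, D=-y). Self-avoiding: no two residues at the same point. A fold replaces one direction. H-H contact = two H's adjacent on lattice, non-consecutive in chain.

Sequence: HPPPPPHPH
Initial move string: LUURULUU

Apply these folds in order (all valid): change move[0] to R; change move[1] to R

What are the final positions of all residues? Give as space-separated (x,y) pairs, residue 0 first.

Initial moves: LUURULUU
Fold: move[0]->R => RUURULUU (positions: [(0, 0), (1, 0), (1, 1), (1, 2), (2, 2), (2, 3), (1, 3), (1, 4), (1, 5)])
Fold: move[1]->R => RRURULUU (positions: [(0, 0), (1, 0), (2, 0), (2, 1), (3, 1), (3, 2), (2, 2), (2, 3), (2, 4)])

Answer: (0,0) (1,0) (2,0) (2,1) (3,1) (3,2) (2,2) (2,3) (2,4)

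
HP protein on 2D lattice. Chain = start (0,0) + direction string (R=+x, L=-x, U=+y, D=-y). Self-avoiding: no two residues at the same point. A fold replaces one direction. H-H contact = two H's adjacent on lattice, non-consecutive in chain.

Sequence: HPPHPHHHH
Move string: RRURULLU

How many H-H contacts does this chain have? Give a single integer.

Positions: [(0, 0), (1, 0), (2, 0), (2, 1), (3, 1), (3, 2), (2, 2), (1, 2), (1, 3)]
H-H contact: residue 3 @(2,1) - residue 6 @(2, 2)

Answer: 1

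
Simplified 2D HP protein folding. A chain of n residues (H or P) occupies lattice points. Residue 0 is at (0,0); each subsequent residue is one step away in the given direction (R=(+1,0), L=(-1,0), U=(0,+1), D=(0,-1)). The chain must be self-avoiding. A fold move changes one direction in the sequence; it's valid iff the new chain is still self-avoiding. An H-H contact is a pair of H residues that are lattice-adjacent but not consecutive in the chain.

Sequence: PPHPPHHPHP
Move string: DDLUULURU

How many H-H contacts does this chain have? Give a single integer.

Answer: 1

Derivation:
Positions: [(0, 0), (0, -1), (0, -2), (-1, -2), (-1, -1), (-1, 0), (-2, 0), (-2, 1), (-1, 1), (-1, 2)]
H-H contact: residue 5 @(-1,0) - residue 8 @(-1, 1)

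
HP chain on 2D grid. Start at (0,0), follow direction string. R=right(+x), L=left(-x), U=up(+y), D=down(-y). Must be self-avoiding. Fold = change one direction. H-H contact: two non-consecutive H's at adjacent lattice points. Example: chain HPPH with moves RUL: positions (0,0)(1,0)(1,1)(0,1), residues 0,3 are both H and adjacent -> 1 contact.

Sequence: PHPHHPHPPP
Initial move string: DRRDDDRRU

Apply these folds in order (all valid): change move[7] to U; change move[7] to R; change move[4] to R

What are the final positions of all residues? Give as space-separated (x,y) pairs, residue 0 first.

Answer: (0,0) (0,-1) (1,-1) (2,-1) (2,-2) (3,-2) (3,-3) (4,-3) (5,-3) (5,-2)

Derivation:
Initial moves: DRRDDDRRU
Fold: move[7]->U => DRRDDDRUU (positions: [(0, 0), (0, -1), (1, -1), (2, -1), (2, -2), (2, -3), (2, -4), (3, -4), (3, -3), (3, -2)])
Fold: move[7]->R => DRRDDDRRU (positions: [(0, 0), (0, -1), (1, -1), (2, -1), (2, -2), (2, -3), (2, -4), (3, -4), (4, -4), (4, -3)])
Fold: move[4]->R => DRRDRDRRU (positions: [(0, 0), (0, -1), (1, -1), (2, -1), (2, -2), (3, -2), (3, -3), (4, -3), (5, -3), (5, -2)])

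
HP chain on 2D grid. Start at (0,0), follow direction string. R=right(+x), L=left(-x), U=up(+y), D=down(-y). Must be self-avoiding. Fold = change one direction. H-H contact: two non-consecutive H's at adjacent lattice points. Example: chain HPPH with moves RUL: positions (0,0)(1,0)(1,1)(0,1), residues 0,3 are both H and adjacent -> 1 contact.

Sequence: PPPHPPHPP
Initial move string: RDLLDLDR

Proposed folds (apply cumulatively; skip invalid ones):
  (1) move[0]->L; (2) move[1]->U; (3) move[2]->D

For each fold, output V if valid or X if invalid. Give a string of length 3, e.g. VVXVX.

Initial: RDLLDLDR -> [(0, 0), (1, 0), (1, -1), (0, -1), (-1, -1), (-1, -2), (-2, -2), (-2, -3), (-1, -3)]
Fold 1: move[0]->L => LDLLDLDR VALID
Fold 2: move[1]->U => LULLDLDR VALID
Fold 3: move[2]->D => LUDLDLDR INVALID (collision), skipped

Answer: VVX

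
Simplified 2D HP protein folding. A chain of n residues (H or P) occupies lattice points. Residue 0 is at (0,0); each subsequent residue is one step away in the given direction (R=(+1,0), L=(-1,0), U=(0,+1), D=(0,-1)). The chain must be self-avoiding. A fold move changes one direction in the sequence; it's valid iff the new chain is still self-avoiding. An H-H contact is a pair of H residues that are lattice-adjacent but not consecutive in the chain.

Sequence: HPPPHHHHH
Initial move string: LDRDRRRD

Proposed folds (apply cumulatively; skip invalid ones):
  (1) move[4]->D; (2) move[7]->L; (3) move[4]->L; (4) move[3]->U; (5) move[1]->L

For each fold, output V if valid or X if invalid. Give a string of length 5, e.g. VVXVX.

Answer: VXXXX

Derivation:
Initial: LDRDRRRD -> [(0, 0), (-1, 0), (-1, -1), (0, -1), (0, -2), (1, -2), (2, -2), (3, -2), (3, -3)]
Fold 1: move[4]->D => LDRDDRRD VALID
Fold 2: move[7]->L => LDRDDRRL INVALID (collision), skipped
Fold 3: move[4]->L => LDRDLRRD INVALID (collision), skipped
Fold 4: move[3]->U => LDRUDRRD INVALID (collision), skipped
Fold 5: move[1]->L => LLRDDRRD INVALID (collision), skipped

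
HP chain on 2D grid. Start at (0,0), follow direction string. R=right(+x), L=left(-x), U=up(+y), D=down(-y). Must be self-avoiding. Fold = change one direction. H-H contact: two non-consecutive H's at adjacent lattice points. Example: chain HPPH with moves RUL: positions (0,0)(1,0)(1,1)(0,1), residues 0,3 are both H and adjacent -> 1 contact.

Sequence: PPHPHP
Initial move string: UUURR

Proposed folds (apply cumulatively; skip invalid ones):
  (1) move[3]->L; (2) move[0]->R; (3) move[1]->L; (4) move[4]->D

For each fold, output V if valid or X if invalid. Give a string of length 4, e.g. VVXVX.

Initial: UUURR -> [(0, 0), (0, 1), (0, 2), (0, 3), (1, 3), (2, 3)]
Fold 1: move[3]->L => UUULR INVALID (collision), skipped
Fold 2: move[0]->R => RUURR VALID
Fold 3: move[1]->L => RLURR INVALID (collision), skipped
Fold 4: move[4]->D => RUURD VALID

Answer: XVXV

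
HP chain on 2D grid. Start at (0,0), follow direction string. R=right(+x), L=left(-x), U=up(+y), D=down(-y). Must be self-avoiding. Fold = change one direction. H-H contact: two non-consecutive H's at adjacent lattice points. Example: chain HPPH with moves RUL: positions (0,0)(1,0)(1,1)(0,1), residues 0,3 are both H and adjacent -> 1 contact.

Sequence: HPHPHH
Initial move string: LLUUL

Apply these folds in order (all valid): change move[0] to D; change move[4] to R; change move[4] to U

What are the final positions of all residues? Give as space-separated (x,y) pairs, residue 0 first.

Answer: (0,0) (0,-1) (-1,-1) (-1,0) (-1,1) (-1,2)

Derivation:
Initial moves: LLUUL
Fold: move[0]->D => DLUUL (positions: [(0, 0), (0, -1), (-1, -1), (-1, 0), (-1, 1), (-2, 1)])
Fold: move[4]->R => DLUUR (positions: [(0, 0), (0, -1), (-1, -1), (-1, 0), (-1, 1), (0, 1)])
Fold: move[4]->U => DLUUU (positions: [(0, 0), (0, -1), (-1, -1), (-1, 0), (-1, 1), (-1, 2)])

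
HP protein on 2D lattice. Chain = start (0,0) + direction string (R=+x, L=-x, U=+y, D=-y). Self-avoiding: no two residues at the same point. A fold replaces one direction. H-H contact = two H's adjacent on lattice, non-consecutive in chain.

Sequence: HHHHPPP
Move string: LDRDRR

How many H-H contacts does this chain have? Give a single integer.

Positions: [(0, 0), (-1, 0), (-1, -1), (0, -1), (0, -2), (1, -2), (2, -2)]
H-H contact: residue 0 @(0,0) - residue 3 @(0, -1)

Answer: 1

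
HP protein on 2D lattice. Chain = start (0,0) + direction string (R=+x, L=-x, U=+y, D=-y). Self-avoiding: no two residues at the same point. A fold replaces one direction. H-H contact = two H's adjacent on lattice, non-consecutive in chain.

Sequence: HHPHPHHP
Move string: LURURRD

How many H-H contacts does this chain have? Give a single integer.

Answer: 1

Derivation:
Positions: [(0, 0), (-1, 0), (-1, 1), (0, 1), (0, 2), (1, 2), (2, 2), (2, 1)]
H-H contact: residue 0 @(0,0) - residue 3 @(0, 1)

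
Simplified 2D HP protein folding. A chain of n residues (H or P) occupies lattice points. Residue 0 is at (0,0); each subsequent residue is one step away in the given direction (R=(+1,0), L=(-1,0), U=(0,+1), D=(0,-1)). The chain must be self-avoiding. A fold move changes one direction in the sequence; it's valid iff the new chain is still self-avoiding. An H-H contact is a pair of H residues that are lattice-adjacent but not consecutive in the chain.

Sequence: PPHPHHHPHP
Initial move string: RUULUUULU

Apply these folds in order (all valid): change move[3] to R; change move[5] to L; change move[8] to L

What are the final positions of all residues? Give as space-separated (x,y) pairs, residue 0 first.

Answer: (0,0) (1,0) (1,1) (1,2) (2,2) (2,3) (1,3) (1,4) (0,4) (-1,4)

Derivation:
Initial moves: RUULUUULU
Fold: move[3]->R => RUURUUULU (positions: [(0, 0), (1, 0), (1, 1), (1, 2), (2, 2), (2, 3), (2, 4), (2, 5), (1, 5), (1, 6)])
Fold: move[5]->L => RUURULULU (positions: [(0, 0), (1, 0), (1, 1), (1, 2), (2, 2), (2, 3), (1, 3), (1, 4), (0, 4), (0, 5)])
Fold: move[8]->L => RUURULULL (positions: [(0, 0), (1, 0), (1, 1), (1, 2), (2, 2), (2, 3), (1, 3), (1, 4), (0, 4), (-1, 4)])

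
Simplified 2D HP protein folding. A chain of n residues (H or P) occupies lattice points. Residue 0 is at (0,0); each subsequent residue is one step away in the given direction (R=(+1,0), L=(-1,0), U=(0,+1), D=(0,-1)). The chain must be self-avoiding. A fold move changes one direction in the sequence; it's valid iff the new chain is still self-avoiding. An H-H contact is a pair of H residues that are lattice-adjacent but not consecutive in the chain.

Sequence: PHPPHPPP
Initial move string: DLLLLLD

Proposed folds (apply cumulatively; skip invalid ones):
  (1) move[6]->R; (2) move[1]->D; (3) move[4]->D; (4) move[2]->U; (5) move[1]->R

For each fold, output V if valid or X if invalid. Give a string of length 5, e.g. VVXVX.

Answer: XVVXX

Derivation:
Initial: DLLLLLD -> [(0, 0), (0, -1), (-1, -1), (-2, -1), (-3, -1), (-4, -1), (-5, -1), (-5, -2)]
Fold 1: move[6]->R => DLLLLLR INVALID (collision), skipped
Fold 2: move[1]->D => DDLLLLD VALID
Fold 3: move[4]->D => DDLLDLD VALID
Fold 4: move[2]->U => DDULDLD INVALID (collision), skipped
Fold 5: move[1]->R => DRLLDLD INVALID (collision), skipped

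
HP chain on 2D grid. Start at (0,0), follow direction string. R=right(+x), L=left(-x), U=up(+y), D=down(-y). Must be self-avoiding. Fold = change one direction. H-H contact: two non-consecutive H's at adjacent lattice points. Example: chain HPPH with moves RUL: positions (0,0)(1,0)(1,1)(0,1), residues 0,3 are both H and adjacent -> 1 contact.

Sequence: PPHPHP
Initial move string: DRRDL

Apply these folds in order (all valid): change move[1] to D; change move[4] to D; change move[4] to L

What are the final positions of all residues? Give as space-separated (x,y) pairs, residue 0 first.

Initial moves: DRRDL
Fold: move[1]->D => DDRDL (positions: [(0, 0), (0, -1), (0, -2), (1, -2), (1, -3), (0, -3)])
Fold: move[4]->D => DDRDD (positions: [(0, 0), (0, -1), (0, -2), (1, -2), (1, -3), (1, -4)])
Fold: move[4]->L => DDRDL (positions: [(0, 0), (0, -1), (0, -2), (1, -2), (1, -3), (0, -3)])

Answer: (0,0) (0,-1) (0,-2) (1,-2) (1,-3) (0,-3)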